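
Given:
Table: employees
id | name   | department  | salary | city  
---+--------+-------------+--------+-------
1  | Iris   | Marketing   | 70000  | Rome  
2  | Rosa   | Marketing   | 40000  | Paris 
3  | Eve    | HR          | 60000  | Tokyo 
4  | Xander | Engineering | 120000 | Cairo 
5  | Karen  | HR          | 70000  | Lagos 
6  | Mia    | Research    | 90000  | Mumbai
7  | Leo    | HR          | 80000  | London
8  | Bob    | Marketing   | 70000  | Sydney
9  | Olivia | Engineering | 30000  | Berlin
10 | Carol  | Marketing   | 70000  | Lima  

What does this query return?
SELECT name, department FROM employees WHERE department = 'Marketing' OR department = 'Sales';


Filtering: department = 'Marketing' OR 'Sales'
Matching: 4 rows

4 rows:
Iris, Marketing
Rosa, Marketing
Bob, Marketing
Carol, Marketing


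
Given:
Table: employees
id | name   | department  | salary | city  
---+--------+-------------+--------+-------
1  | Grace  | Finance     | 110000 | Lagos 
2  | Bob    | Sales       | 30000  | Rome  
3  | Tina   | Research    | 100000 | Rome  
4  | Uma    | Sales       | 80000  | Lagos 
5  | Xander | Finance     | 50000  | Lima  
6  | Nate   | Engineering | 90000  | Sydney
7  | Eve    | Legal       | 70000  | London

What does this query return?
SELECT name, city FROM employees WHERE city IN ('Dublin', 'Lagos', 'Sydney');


Filtering: city IN ('Dublin', 'Lagos', 'Sydney')
Matching: 3 rows

3 rows:
Grace, Lagos
Uma, Lagos
Nate, Sydney


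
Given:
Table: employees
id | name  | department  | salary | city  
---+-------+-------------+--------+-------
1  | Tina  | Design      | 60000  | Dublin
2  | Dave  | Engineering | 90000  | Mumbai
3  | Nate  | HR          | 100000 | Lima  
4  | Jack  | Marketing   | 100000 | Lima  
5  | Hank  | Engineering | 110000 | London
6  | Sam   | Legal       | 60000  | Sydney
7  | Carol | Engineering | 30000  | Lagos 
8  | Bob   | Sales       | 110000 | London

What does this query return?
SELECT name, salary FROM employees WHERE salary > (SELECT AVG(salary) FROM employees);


Subquery: AVG(salary) = 82500.0
Filtering: salary > 82500.0
  Dave (90000) -> MATCH
  Nate (100000) -> MATCH
  Jack (100000) -> MATCH
  Hank (110000) -> MATCH
  Bob (110000) -> MATCH


5 rows:
Dave, 90000
Nate, 100000
Jack, 100000
Hank, 110000
Bob, 110000


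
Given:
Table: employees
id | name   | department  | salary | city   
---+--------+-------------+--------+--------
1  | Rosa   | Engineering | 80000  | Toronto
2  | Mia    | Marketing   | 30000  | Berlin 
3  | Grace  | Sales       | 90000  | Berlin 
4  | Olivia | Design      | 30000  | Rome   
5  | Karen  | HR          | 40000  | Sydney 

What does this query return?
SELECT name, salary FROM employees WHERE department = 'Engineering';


Filtering: department = 'Engineering'
Matching rows: 1

1 rows:
Rosa, 80000


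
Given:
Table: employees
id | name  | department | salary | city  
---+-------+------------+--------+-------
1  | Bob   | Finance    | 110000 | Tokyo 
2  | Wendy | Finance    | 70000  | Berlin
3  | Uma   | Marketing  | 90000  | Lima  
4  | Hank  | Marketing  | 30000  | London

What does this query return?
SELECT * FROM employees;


SELECT * returns all 4 rows with all columns

4 rows:
1, Bob, Finance, 110000, Tokyo
2, Wendy, Finance, 70000, Berlin
3, Uma, Marketing, 90000, Lima
4, Hank, Marketing, 30000, London


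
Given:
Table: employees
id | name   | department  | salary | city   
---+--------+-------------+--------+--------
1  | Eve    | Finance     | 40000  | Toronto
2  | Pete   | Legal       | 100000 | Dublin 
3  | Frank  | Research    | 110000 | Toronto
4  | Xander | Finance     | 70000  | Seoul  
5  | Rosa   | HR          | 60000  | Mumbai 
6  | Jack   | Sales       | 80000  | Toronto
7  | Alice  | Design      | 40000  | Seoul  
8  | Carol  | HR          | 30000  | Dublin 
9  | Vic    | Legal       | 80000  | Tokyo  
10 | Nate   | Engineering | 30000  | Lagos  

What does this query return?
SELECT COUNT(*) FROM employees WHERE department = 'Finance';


Counting rows where department = 'Finance'
  Eve -> MATCH
  Xander -> MATCH


2


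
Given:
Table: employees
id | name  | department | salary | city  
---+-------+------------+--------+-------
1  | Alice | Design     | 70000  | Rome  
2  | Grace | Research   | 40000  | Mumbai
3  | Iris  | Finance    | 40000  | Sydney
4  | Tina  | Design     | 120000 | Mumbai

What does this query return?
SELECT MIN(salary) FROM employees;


Salaries: 70000, 40000, 40000, 120000
MIN = 40000

40000


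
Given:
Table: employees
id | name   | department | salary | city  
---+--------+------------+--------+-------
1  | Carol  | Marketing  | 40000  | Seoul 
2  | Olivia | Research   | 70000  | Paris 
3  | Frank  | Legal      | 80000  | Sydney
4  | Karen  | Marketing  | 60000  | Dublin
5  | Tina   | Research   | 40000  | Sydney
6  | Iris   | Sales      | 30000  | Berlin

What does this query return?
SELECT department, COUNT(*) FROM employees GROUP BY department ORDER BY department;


Assigning each row to its department group:
  Carol -> Marketing
  Olivia -> Research
  Frank -> Legal
  Karen -> Marketing
  Tina -> Research
  Iris -> Sales


4 groups:
Legal, 1
Marketing, 2
Research, 2
Sales, 1


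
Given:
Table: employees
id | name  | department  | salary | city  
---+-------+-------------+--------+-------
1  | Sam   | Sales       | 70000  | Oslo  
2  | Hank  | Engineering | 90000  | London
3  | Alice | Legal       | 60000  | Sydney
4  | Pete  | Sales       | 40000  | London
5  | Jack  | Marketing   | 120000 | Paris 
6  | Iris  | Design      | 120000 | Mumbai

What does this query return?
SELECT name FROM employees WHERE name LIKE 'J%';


LIKE 'J%' matches names starting with 'J'
Matching: 1

1 rows:
Jack


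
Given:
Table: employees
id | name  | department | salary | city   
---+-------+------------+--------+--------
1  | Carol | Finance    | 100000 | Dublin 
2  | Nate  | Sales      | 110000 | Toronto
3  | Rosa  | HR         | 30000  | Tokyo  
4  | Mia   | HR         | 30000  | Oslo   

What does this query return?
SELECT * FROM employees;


SELECT * returns all 4 rows with all columns

4 rows:
1, Carol, Finance, 100000, Dublin
2, Nate, Sales, 110000, Toronto
3, Rosa, HR, 30000, Tokyo
4, Mia, HR, 30000, Oslo


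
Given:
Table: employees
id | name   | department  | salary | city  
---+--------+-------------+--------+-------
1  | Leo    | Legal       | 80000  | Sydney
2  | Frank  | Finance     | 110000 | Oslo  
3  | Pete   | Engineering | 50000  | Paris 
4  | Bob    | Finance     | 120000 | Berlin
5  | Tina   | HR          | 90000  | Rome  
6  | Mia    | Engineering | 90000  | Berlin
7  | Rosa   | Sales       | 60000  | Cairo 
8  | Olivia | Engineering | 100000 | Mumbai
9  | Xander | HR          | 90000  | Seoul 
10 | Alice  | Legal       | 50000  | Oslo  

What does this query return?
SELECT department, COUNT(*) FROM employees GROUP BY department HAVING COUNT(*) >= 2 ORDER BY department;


Groups with count >= 2:
  Engineering: 3 -> PASS
  Finance: 2 -> PASS
  HR: 2 -> PASS
  Legal: 2 -> PASS
  Sales: 1 -> filtered out


4 groups:
Engineering, 3
Finance, 2
HR, 2
Legal, 2


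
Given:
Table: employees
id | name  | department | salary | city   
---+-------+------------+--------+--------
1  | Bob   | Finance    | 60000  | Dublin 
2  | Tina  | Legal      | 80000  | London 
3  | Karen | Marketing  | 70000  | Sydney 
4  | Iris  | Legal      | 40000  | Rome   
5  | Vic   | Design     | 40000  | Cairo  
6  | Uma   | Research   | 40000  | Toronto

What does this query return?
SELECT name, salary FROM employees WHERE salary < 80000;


Filtering: salary < 80000
Matching: 5 rows

5 rows:
Bob, 60000
Karen, 70000
Iris, 40000
Vic, 40000
Uma, 40000


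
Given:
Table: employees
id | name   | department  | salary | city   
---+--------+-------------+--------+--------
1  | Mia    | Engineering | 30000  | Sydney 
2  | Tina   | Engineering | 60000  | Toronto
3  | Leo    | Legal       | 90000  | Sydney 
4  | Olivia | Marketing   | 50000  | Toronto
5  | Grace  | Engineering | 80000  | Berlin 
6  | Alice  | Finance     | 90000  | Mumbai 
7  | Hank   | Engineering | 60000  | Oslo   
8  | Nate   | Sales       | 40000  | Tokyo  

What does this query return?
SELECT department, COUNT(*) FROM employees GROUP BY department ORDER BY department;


Assigning each row to its department group:
  Mia -> Engineering
  Tina -> Engineering
  Leo -> Legal
  Olivia -> Marketing
  Grace -> Engineering
  Alice -> Finance
  Hank -> Engineering
  Nate -> Sales


5 groups:
Engineering, 4
Finance, 1
Legal, 1
Marketing, 1
Sales, 1


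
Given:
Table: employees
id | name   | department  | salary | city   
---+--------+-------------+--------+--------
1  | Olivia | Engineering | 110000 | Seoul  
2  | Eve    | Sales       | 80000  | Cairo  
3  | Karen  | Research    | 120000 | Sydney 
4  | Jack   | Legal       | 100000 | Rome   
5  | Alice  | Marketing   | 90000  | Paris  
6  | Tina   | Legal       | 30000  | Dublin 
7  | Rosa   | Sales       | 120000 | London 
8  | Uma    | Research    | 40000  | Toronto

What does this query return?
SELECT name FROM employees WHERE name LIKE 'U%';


LIKE 'U%' matches names starting with 'U'
Matching: 1

1 rows:
Uma


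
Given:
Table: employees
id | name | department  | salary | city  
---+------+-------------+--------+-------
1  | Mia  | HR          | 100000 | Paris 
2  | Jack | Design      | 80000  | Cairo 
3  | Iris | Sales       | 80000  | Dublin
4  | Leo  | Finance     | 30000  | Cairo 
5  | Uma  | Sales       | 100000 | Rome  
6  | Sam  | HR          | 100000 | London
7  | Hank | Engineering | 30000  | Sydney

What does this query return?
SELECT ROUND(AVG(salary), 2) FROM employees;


SUM(salary) = 520000
COUNT = 7
ROUND(AVG, 2) = ROUND(520000 / 7, 2) = 74285.71

74285.71


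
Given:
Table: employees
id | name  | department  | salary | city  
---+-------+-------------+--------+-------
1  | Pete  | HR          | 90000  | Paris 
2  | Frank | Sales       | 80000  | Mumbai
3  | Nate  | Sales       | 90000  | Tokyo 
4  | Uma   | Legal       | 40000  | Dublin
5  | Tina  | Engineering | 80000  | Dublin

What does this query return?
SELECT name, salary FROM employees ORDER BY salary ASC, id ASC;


Sorting by salary ASC, then id ASC for ties

5 rows:
Uma, 40000
Frank, 80000
Tina, 80000
Pete, 90000
Nate, 90000


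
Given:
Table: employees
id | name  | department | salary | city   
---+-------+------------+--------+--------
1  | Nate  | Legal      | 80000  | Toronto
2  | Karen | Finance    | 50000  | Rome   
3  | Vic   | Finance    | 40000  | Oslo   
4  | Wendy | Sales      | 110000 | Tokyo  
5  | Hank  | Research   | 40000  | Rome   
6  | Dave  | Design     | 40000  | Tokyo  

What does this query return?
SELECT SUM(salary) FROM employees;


SUM(salary) = 80000 + 50000 + 40000 + 110000 + 40000 + 40000 = 360000

360000


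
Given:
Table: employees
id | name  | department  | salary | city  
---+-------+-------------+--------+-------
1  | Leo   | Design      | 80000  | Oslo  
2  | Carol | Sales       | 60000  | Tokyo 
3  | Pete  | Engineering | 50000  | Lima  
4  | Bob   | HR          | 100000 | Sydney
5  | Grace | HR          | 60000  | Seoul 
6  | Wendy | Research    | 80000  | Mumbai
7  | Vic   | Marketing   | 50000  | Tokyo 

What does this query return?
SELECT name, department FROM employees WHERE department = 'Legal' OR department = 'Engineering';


Filtering: department = 'Legal' OR 'Engineering'
Matching: 1 rows

1 rows:
Pete, Engineering


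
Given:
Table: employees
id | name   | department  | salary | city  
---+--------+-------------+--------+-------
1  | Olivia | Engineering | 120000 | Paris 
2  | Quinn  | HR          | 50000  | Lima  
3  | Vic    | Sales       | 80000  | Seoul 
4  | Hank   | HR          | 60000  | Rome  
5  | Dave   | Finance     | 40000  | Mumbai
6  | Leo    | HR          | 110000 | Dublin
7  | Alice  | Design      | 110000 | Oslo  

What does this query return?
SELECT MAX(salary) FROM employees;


Salaries: 120000, 50000, 80000, 60000, 40000, 110000, 110000
MAX = 120000

120000


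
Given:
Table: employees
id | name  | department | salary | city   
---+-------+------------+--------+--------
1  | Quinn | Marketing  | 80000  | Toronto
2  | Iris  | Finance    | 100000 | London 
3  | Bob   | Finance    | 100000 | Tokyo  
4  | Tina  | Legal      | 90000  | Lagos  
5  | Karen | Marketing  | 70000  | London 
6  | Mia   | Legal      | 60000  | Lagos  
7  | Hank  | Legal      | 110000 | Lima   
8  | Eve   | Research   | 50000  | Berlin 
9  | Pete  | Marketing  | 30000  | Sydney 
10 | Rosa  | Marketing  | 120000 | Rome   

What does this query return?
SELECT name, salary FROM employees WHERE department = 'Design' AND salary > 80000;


Filtering: department = 'Design' AND salary > 80000
Matching: 0 rows

Empty result set (0 rows)


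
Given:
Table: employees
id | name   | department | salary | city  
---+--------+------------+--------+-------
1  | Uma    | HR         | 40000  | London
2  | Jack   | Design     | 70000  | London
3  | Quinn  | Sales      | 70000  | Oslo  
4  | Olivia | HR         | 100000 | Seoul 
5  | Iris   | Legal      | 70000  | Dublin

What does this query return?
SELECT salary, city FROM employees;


Projecting columns: salary, city

5 rows:
40000, London
70000, London
70000, Oslo
100000, Seoul
70000, Dublin


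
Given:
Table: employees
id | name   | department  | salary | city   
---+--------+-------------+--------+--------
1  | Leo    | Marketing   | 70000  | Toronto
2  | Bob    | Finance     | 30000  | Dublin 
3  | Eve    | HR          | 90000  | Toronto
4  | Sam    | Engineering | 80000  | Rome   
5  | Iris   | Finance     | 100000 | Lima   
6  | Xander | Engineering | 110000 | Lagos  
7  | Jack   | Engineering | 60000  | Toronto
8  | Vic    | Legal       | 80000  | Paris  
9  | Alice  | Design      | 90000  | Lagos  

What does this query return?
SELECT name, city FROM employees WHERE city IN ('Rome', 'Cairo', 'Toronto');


Filtering: city IN ('Rome', 'Cairo', 'Toronto')
Matching: 4 rows

4 rows:
Leo, Toronto
Eve, Toronto
Sam, Rome
Jack, Toronto


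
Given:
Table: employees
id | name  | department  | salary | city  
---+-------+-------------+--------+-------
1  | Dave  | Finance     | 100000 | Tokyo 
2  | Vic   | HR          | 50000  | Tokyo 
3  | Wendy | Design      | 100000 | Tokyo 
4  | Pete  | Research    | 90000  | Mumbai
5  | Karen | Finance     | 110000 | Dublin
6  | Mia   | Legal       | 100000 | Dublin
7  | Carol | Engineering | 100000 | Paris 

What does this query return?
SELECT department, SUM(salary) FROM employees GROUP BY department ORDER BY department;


Summing salary within each department:
  Design: 100000 = 100000
  Engineering: 100000 = 100000
  Finance: 100000 + 110000 = 210000
  HR: 50000 = 50000
  Legal: 100000 = 100000
  Research: 90000 = 90000


6 groups:
Design, 100000
Engineering, 100000
Finance, 210000
HR, 50000
Legal, 100000
Research, 90000


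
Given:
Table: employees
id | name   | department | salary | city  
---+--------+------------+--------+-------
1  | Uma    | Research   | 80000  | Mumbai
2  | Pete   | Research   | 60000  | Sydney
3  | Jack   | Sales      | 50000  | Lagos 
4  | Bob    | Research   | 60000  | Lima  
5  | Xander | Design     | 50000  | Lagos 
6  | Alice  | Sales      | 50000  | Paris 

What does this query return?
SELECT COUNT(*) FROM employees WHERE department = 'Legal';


Counting rows where department = 'Legal'


0


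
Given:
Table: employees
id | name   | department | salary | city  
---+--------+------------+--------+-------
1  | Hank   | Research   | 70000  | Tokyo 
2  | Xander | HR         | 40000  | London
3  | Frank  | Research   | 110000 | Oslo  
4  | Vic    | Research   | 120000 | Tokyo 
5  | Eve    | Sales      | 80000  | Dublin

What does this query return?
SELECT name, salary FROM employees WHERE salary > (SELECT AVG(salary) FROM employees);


Subquery: AVG(salary) = 84000.0
Filtering: salary > 84000.0
  Frank (110000) -> MATCH
  Vic (120000) -> MATCH


2 rows:
Frank, 110000
Vic, 120000


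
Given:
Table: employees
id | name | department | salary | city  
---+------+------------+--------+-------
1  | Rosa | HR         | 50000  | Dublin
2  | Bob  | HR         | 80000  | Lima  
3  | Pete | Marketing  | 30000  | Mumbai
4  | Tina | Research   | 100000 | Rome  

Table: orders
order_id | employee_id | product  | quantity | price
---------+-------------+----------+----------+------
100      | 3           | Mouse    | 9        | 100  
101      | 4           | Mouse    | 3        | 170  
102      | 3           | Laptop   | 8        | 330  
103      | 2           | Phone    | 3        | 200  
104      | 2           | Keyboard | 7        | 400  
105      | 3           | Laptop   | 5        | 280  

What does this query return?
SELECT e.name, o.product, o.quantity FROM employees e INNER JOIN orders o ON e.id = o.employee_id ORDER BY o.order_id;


Joining employees.id = orders.employee_id:
  employee Pete (id=3) -> order Mouse
  employee Tina (id=4) -> order Mouse
  employee Pete (id=3) -> order Laptop
  employee Bob (id=2) -> order Phone
  employee Bob (id=2) -> order Keyboard
  employee Pete (id=3) -> order Laptop


6 rows:
Pete, Mouse, 9
Tina, Mouse, 3
Pete, Laptop, 8
Bob, Phone, 3
Bob, Keyboard, 7
Pete, Laptop, 5


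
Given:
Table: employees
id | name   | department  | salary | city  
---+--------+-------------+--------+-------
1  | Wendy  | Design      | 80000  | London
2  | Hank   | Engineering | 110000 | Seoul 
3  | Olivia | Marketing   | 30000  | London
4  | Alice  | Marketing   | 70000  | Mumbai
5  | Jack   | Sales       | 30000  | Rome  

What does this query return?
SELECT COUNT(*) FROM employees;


COUNT(*) counts all rows

5


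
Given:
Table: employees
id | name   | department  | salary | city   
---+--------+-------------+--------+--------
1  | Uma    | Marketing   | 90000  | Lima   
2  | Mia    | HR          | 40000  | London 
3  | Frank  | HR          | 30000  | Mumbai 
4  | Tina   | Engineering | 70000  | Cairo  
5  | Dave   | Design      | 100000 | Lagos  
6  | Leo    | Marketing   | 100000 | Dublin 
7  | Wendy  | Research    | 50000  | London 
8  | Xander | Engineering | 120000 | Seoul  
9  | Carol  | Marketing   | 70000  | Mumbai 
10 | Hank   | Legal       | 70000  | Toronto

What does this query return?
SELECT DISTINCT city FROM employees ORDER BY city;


All 'city' values (row order): Lima, London, Mumbai, Cairo, Lagos, Dublin, London, Seoul, Mumbai, Toronto
Removing duplicates leaves 8 unique value(s).

8 values:
Cairo
Dublin
Lagos
Lima
London
Mumbai
Seoul
Toronto


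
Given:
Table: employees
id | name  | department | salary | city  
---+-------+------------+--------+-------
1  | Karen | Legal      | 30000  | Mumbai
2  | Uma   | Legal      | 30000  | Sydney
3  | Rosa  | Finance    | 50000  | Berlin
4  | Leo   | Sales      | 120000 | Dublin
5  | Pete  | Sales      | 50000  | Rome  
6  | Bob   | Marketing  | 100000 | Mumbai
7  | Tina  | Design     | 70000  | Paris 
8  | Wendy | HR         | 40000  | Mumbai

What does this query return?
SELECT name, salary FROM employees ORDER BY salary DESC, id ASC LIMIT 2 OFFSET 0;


Sort by salary DESC (id ASC tiebreak), then skip 0 and take 2
Rows 1 through 2

2 rows:
Leo, 120000
Bob, 100000


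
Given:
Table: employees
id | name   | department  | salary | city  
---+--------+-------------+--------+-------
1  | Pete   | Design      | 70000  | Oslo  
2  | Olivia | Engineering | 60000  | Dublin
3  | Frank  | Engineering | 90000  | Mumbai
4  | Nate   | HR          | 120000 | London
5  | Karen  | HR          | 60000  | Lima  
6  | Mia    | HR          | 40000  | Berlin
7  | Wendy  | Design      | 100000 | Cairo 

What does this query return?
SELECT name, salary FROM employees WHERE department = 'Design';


Filtering: department = 'Design'
Matching rows: 2

2 rows:
Pete, 70000
Wendy, 100000


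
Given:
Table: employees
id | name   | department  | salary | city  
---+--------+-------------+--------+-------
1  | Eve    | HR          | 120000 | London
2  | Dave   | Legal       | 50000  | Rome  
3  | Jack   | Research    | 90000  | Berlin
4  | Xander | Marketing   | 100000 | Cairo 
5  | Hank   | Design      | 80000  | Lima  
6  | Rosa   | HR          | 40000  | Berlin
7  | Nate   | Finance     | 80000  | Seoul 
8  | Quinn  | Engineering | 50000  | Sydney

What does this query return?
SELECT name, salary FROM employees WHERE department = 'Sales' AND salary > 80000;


Filtering: department = 'Sales' AND salary > 80000
Matching: 0 rows

Empty result set (0 rows)


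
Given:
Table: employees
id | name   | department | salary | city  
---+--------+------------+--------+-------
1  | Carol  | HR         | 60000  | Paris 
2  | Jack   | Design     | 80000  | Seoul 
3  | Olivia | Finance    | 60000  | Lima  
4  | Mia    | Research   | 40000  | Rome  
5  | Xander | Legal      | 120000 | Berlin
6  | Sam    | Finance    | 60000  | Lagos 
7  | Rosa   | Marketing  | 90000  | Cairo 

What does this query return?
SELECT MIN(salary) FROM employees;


Salaries: 60000, 80000, 60000, 40000, 120000, 60000, 90000
MIN = 40000

40000


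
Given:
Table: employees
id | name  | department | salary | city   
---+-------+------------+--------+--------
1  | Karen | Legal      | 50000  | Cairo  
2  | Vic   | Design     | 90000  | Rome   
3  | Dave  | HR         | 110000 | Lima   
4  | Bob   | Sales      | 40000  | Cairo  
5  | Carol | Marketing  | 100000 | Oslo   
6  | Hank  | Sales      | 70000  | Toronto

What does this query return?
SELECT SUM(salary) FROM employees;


SUM(salary) = 50000 + 90000 + 110000 + 40000 + 100000 + 70000 = 460000

460000


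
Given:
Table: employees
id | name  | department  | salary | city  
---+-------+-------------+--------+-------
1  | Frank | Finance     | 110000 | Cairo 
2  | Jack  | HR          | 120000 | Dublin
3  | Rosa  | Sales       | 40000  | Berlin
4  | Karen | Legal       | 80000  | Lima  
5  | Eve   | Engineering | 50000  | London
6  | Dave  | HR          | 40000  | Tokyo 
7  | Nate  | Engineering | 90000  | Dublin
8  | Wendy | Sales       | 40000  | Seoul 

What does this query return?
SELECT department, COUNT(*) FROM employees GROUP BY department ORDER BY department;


Assigning each row to its department group:
  Frank -> Finance
  Jack -> HR
  Rosa -> Sales
  Karen -> Legal
  Eve -> Engineering
  Dave -> HR
  Nate -> Engineering
  Wendy -> Sales


5 groups:
Engineering, 2
Finance, 1
HR, 2
Legal, 1
Sales, 2


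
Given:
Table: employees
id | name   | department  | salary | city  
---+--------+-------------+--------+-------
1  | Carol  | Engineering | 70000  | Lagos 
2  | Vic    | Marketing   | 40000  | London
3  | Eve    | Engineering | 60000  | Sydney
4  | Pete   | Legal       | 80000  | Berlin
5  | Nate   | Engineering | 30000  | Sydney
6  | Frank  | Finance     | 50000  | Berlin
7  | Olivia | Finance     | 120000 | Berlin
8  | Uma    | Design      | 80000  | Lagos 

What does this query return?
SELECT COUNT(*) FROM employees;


COUNT(*) counts all rows

8


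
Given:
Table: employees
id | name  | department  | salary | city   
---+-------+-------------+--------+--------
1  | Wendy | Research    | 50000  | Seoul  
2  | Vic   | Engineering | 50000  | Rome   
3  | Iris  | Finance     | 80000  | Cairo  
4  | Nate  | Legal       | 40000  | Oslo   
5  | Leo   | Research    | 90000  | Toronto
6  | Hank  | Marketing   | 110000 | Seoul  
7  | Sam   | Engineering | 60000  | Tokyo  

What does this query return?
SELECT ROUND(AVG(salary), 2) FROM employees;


SUM(salary) = 480000
COUNT = 7
ROUND(AVG, 2) = ROUND(480000 / 7, 2) = 68571.43

68571.43


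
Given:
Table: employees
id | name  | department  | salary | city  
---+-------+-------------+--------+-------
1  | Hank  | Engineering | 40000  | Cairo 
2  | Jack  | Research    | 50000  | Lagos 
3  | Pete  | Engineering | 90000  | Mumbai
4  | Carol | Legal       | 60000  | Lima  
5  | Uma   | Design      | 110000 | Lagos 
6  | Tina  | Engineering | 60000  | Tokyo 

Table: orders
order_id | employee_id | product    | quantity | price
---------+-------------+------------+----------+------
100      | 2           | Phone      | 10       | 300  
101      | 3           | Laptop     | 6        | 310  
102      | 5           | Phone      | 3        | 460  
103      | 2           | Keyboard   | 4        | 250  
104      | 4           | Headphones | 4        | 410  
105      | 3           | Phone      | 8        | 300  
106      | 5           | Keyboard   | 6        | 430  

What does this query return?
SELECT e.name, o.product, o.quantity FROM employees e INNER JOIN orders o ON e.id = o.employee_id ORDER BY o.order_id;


Joining employees.id = orders.employee_id:
  employee Jack (id=2) -> order Phone
  employee Pete (id=3) -> order Laptop
  employee Uma (id=5) -> order Phone
  employee Jack (id=2) -> order Keyboard
  employee Carol (id=4) -> order Headphones
  employee Pete (id=3) -> order Phone
  employee Uma (id=5) -> order Keyboard


7 rows:
Jack, Phone, 10
Pete, Laptop, 6
Uma, Phone, 3
Jack, Keyboard, 4
Carol, Headphones, 4
Pete, Phone, 8
Uma, Keyboard, 6


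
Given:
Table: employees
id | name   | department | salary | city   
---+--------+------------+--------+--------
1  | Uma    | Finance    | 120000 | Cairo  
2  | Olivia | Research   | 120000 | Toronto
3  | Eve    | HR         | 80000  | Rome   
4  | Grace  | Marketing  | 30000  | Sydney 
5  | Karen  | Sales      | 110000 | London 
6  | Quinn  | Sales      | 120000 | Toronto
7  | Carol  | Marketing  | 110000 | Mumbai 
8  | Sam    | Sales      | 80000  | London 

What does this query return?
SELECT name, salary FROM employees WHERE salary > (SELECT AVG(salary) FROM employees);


Subquery: AVG(salary) = 96250.0
Filtering: salary > 96250.0
  Uma (120000) -> MATCH
  Olivia (120000) -> MATCH
  Karen (110000) -> MATCH
  Quinn (120000) -> MATCH
  Carol (110000) -> MATCH


5 rows:
Uma, 120000
Olivia, 120000
Karen, 110000
Quinn, 120000
Carol, 110000


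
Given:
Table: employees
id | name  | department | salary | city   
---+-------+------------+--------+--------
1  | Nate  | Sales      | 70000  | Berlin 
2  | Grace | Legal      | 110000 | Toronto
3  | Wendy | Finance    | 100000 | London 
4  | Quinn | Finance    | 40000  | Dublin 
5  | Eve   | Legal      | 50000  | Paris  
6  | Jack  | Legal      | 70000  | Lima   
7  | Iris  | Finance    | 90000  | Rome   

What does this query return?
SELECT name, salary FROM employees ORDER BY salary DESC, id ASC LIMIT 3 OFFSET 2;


Sort by salary DESC (id ASC tiebreak), then skip 2 and take 3
Rows 3 through 5

3 rows:
Iris, 90000
Nate, 70000
Jack, 70000


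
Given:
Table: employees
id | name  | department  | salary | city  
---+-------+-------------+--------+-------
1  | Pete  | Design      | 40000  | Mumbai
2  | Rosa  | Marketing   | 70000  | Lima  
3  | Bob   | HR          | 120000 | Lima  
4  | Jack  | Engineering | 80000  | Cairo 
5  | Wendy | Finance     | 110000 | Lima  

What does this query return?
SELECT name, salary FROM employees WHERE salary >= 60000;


Filtering: salary >= 60000
Matching: 4 rows

4 rows:
Rosa, 70000
Bob, 120000
Jack, 80000
Wendy, 110000


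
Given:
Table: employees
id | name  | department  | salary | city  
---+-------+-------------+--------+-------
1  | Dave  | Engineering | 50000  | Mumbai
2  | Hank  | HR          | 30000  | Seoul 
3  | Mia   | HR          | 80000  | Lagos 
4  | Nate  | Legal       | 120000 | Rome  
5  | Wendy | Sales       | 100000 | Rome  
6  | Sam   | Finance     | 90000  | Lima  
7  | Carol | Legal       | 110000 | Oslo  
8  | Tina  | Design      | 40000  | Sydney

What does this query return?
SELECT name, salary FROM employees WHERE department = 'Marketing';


Filtering: department = 'Marketing'
Matching rows: 0

Empty result set (0 rows)


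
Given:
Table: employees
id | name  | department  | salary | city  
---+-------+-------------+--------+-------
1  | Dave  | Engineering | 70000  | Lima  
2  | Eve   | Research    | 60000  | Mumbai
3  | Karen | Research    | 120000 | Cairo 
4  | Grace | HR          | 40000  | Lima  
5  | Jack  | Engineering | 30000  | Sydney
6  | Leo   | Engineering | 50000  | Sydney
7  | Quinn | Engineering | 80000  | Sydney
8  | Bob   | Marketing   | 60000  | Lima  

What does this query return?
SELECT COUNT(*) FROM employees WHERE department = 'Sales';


Counting rows where department = 'Sales'


0


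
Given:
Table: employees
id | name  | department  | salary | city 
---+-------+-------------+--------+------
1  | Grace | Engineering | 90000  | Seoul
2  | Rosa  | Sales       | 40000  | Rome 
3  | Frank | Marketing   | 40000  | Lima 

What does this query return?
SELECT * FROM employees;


SELECT * returns all 3 rows with all columns

3 rows:
1, Grace, Engineering, 90000, Seoul
2, Rosa, Sales, 40000, Rome
3, Frank, Marketing, 40000, Lima


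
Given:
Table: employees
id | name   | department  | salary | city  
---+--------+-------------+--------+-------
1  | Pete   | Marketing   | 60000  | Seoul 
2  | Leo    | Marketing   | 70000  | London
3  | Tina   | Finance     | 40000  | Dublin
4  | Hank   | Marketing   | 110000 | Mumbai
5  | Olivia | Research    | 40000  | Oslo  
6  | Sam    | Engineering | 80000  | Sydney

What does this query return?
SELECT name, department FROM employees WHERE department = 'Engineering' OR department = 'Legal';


Filtering: department = 'Engineering' OR 'Legal'
Matching: 1 rows

1 rows:
Sam, Engineering


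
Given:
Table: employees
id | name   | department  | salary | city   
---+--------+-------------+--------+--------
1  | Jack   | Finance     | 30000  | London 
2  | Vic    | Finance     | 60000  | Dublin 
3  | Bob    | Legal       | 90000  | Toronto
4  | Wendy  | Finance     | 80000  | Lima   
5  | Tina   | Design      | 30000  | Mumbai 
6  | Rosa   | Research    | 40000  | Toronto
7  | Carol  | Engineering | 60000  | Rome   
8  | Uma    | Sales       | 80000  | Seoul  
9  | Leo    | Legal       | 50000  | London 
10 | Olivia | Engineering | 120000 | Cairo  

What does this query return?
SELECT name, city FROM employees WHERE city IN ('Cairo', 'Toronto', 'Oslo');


Filtering: city IN ('Cairo', 'Toronto', 'Oslo')
Matching: 3 rows

3 rows:
Bob, Toronto
Rosa, Toronto
Olivia, Cairo


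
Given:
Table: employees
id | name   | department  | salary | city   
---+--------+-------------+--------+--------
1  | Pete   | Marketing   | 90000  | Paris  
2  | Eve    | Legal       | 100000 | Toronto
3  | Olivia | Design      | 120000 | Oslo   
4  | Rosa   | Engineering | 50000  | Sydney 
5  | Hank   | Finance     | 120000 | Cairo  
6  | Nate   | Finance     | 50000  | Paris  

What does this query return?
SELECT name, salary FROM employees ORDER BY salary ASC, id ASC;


Sorting by salary ASC, then id ASC for ties

6 rows:
Rosa, 50000
Nate, 50000
Pete, 90000
Eve, 100000
Olivia, 120000
Hank, 120000


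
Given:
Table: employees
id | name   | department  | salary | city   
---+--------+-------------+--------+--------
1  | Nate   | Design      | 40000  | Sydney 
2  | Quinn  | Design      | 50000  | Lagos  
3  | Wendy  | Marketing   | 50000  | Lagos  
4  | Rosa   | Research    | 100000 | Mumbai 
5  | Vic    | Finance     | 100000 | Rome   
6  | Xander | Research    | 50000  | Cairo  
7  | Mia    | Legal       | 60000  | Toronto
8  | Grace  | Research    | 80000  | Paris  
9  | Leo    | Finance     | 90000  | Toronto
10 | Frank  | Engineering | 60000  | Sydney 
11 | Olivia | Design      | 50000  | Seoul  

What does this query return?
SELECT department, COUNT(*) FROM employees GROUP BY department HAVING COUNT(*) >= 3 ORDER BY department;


Groups with count >= 3:
  Design: 3 -> PASS
  Research: 3 -> PASS
  Engineering: 1 -> filtered out
  Finance: 2 -> filtered out
  Legal: 1 -> filtered out
  Marketing: 1 -> filtered out


2 groups:
Design, 3
Research, 3


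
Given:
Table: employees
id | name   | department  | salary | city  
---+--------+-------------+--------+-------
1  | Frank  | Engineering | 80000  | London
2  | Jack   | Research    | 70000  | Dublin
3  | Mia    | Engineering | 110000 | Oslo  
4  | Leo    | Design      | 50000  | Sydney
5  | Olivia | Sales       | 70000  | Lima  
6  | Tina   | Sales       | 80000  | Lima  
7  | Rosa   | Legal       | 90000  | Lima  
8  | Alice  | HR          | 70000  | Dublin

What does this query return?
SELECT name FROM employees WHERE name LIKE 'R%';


LIKE 'R%' matches names starting with 'R'
Matching: 1

1 rows:
Rosa


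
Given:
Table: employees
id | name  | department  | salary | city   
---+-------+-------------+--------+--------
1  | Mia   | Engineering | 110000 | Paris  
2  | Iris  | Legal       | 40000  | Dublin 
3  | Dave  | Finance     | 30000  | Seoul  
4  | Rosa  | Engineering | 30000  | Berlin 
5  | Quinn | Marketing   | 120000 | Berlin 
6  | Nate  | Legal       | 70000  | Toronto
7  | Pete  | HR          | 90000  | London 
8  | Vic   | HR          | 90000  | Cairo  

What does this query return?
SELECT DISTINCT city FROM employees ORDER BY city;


All 'city' values (row order): Paris, Dublin, Seoul, Berlin, Berlin, Toronto, London, Cairo
Removing duplicates leaves 7 unique value(s).

7 values:
Berlin
Cairo
Dublin
London
Paris
Seoul
Toronto


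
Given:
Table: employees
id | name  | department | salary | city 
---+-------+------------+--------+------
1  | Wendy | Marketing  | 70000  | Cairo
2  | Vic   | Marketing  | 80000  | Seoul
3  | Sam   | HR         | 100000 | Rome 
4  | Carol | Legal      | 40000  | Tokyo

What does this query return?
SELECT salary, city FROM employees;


Projecting columns: salary, city

4 rows:
70000, Cairo
80000, Seoul
100000, Rome
40000, Tokyo


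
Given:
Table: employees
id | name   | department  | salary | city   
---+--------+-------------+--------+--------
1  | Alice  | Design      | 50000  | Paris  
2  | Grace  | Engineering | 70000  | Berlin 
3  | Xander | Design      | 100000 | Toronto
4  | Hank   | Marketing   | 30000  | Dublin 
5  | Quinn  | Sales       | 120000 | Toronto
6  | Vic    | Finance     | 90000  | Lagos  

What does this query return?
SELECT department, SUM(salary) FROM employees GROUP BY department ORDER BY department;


Summing salary within each department:
  Design: 50000 + 100000 = 150000
  Engineering: 70000 = 70000
  Finance: 90000 = 90000
  Marketing: 30000 = 30000
  Sales: 120000 = 120000


5 groups:
Design, 150000
Engineering, 70000
Finance, 90000
Marketing, 30000
Sales, 120000


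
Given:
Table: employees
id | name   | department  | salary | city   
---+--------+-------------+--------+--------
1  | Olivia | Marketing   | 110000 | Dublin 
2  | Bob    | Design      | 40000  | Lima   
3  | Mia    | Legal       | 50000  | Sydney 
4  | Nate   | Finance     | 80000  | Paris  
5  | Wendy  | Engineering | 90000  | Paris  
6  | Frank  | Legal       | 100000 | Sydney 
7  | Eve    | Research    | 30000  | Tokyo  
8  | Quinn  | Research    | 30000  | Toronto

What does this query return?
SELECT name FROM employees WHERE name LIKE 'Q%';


LIKE 'Q%' matches names starting with 'Q'
Matching: 1

1 rows:
Quinn


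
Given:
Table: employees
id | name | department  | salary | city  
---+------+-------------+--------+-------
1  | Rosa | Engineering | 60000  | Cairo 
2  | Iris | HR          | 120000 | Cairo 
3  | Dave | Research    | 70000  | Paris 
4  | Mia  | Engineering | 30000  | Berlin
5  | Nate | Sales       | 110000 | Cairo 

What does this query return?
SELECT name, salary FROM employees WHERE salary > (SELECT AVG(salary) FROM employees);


Subquery: AVG(salary) = 78000.0
Filtering: salary > 78000.0
  Iris (120000) -> MATCH
  Nate (110000) -> MATCH


2 rows:
Iris, 120000
Nate, 110000


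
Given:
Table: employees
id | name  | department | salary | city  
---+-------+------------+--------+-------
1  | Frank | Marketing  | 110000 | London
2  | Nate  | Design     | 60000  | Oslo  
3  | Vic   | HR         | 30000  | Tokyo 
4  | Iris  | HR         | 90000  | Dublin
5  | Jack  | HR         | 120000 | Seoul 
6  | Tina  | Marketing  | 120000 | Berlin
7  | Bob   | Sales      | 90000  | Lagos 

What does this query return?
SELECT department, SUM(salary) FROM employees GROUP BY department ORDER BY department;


Summing salary within each department:
  Design: 60000 = 60000
  HR: 30000 + 90000 + 120000 = 240000
  Marketing: 110000 + 120000 = 230000
  Sales: 90000 = 90000


4 groups:
Design, 60000
HR, 240000
Marketing, 230000
Sales, 90000


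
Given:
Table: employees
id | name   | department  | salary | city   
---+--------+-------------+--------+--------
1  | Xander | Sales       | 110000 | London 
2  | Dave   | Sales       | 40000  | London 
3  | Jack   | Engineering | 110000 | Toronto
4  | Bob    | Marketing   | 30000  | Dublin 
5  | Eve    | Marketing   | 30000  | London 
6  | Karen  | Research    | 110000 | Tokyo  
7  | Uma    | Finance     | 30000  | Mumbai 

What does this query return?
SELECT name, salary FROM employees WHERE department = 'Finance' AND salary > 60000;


Filtering: department = 'Finance' AND salary > 60000
Matching: 0 rows

Empty result set (0 rows)


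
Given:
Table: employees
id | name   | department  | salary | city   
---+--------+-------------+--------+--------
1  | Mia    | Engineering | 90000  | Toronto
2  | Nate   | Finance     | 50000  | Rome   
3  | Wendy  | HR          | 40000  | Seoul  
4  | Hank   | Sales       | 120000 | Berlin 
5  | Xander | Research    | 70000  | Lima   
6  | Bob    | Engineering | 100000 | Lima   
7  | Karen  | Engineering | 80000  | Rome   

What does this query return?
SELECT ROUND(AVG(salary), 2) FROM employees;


SUM(salary) = 550000
COUNT = 7
ROUND(AVG, 2) = ROUND(550000 / 7, 2) = 78571.43

78571.43


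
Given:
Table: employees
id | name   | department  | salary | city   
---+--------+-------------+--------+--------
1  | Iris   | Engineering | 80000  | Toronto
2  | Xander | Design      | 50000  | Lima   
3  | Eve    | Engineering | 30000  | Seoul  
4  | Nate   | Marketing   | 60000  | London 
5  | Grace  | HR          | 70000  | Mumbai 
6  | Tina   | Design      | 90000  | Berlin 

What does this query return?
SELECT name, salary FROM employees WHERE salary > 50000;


Filtering: salary > 50000
Matching: 4 rows

4 rows:
Iris, 80000
Nate, 60000
Grace, 70000
Tina, 90000


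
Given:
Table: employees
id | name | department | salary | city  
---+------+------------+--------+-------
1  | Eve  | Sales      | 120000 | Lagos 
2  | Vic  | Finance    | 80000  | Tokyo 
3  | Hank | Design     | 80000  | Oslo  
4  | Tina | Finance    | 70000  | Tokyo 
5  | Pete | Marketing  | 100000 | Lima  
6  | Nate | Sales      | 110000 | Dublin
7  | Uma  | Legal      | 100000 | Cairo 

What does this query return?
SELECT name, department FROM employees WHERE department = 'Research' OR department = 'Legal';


Filtering: department = 'Research' OR 'Legal'
Matching: 1 rows

1 rows:
Uma, Legal


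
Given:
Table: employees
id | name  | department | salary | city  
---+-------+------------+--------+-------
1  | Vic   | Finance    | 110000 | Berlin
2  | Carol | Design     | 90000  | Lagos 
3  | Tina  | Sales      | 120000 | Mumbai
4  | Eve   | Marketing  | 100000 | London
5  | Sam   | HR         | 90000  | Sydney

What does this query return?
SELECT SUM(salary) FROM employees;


SUM(salary) = 110000 + 90000 + 120000 + 100000 + 90000 = 510000

510000


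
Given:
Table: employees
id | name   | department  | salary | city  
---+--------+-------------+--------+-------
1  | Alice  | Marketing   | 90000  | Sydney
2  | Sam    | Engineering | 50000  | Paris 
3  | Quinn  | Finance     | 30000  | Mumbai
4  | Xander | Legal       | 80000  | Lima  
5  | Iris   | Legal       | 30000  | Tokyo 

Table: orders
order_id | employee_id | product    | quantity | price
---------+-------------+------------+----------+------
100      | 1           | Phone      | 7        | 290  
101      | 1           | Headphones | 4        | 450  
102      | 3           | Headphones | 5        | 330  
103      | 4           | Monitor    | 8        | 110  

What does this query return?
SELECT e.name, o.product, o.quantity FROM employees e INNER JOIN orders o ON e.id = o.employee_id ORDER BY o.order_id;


Joining employees.id = orders.employee_id:
  employee Alice (id=1) -> order Phone
  employee Alice (id=1) -> order Headphones
  employee Quinn (id=3) -> order Headphones
  employee Xander (id=4) -> order Monitor


4 rows:
Alice, Phone, 7
Alice, Headphones, 4
Quinn, Headphones, 5
Xander, Monitor, 8
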